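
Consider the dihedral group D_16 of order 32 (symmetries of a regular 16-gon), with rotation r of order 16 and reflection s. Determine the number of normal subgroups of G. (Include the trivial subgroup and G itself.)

G has 36 subgroups. Checking conjugation-invariance by order — order 1: 1/1 normal; order 2: 1/17 normal; order 4: 1/9 normal; order 8: 1/5 normal; order 16: 3/3 normal; order 32: 1/1 normal.
Total normal subgroups: 8.

8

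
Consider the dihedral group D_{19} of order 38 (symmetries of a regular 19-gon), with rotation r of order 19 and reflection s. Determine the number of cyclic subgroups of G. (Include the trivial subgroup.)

21

Each element a generates a cyclic subgroup ⟨a⟩; distinct elements may generate the same one (a cyclic group of order d has φ(d) generators).
Cyclic subgroups by order — order 1: 1; order 2: 19; order 19: 1.
Total: 21.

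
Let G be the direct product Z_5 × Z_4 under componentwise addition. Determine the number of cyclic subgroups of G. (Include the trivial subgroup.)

6

Group the elements of G by the cyclic subgroup they generate; each cyclic subgroup of order d accounts for φ(d) elements.
Cyclic subgroups by order — order 1: 1; order 2: 1; order 4: 1; order 5: 1; order 10: 1; order 20: 1.
Total: 6.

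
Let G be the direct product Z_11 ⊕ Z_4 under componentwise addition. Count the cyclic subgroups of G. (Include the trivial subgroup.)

A cyclic subgroup of order d is generated by each of its φ(d) elements of order d, so the cyclic subgroups of order d number (#elements of order d)/φ(d).
Cyclic subgroups by order — order 1: 1; order 2: 1; order 4: 1; order 11: 1; order 22: 1; order 44: 1.
Total: 6.

6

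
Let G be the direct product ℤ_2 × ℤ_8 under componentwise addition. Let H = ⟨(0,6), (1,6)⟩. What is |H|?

|⟨(0,6)⟩| = 4 and |⟨(1,6)⟩| = 4, so |H| is a multiple of lcm(4, 4) = 4 and divides |G| = 16.
Closing under the operation: H = {(0,0), (0,2), (0,4), (0,6), (1,0), (1,2), (1,4), (1,6)}, so |H| = 8.

8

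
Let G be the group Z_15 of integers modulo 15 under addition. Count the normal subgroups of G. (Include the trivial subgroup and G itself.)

G is abelian, so every subgroup is normal.
G has 4 subgroups in total, hence 4 normal subgroups.

4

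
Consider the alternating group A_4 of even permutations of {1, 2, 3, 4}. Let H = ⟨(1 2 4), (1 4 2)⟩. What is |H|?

|⟨(1 2 4)⟩| = 3 and |⟨(1 4 2)⟩| = 3, so |H| is a multiple of lcm(3, 3) = 3 and divides |G| = 12.
Closing under the operation: H = {e, (1 2 4), (1 4 2)}, so |H| = 3.

3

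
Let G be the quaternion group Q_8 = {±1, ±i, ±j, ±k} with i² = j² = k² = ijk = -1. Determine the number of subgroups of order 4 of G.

3

|G| = 8 and 4 | 8, so subgroups of order 4 are possible by Lagrange.
The subgroups of order 4 are: {1, -1, i, -i}; {1, -1, j, -j}; {1, -1, k, -k}.
So G has 3 subgroups of order 4.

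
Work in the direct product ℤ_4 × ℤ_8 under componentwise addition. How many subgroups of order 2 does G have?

3

|G| = 32 and 2 | 32, so subgroups of order 2 are possible by Lagrange.
The subgroups of order 2 are: {(0,0), (0,4)}; {(0,0), (2,0)}; {(0,0), (2,4)}.
So G has 3 subgroups of order 2.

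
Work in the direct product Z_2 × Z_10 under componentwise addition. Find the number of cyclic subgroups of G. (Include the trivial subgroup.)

Group the elements of G by the cyclic subgroup they generate; each cyclic subgroup of order d accounts for φ(d) elements.
Cyclic subgroups by order — order 1: 1; order 2: 3; order 5: 1; order 10: 3.
Total: 8.

8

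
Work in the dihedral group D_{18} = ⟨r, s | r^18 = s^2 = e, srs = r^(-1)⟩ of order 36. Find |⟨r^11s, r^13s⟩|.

18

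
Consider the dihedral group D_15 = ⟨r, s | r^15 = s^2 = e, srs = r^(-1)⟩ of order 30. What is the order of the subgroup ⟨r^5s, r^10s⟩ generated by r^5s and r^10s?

|⟨r^5s⟩| = 2 and |⟨r^10s⟩| = 2, so |H| is a multiple of lcm(2, 2) = 2 and divides |G| = 30.
Closing under the operation: H = {e, r^5, r^10, s, r^5s, r^10s}, so |H| = 6.

6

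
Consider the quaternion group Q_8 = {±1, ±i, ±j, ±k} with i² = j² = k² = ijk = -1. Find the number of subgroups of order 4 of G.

|G| = 8 and 4 | 8, so subgroups of order 4 are possible by Lagrange.
The subgroups of order 4 are: {1, -1, i, -i}; {1, -1, j, -j}; {1, -1, k, -k}.
So G has 3 subgroups of order 4.

3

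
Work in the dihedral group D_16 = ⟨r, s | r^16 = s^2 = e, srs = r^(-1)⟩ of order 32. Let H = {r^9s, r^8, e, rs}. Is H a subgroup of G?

Yes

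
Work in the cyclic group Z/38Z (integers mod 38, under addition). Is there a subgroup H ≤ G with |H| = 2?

2 | 38. A subgroup of order 2 is {0, 19}.

Yes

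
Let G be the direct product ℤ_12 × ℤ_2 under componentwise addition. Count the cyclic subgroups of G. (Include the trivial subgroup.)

Group the elements of G by the cyclic subgroup they generate; each cyclic subgroup of order d accounts for φ(d) elements.
Cyclic subgroups by order — order 1: 1; order 2: 3; order 3: 1; order 4: 2; order 6: 3; order 12: 2.
Total: 12.

12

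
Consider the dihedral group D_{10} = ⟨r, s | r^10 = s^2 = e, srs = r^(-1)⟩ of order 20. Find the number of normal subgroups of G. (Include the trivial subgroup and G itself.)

7

G has 22 subgroups. Checking conjugation-invariance by order — order 1: 1/1 normal; order 2: 1/11 normal; order 4: 0/5 normal; order 5: 1/1 normal; order 10: 3/3 normal; order 20: 1/1 normal.
Total normal subgroups: 7.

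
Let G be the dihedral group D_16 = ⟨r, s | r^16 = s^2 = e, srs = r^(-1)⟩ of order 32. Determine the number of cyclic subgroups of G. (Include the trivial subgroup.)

21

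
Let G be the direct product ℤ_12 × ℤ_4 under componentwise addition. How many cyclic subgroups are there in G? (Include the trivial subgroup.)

A cyclic subgroup of order d is generated by each of its φ(d) elements of order d, so the cyclic subgroups of order d number (#elements of order d)/φ(d).
Cyclic subgroups by order — order 1: 1; order 2: 3; order 3: 1; order 4: 6; order 6: 3; order 12: 6.
Total: 20.

20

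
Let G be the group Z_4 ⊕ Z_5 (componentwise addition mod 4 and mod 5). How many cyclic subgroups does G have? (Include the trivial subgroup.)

6

Each element a generates a cyclic subgroup ⟨a⟩; distinct elements may generate the same one (a cyclic group of order d has φ(d) generators).
Cyclic subgroups by order — order 1: 1; order 2: 1; order 4: 1; order 5: 1; order 10: 1; order 20: 1.
Total: 6.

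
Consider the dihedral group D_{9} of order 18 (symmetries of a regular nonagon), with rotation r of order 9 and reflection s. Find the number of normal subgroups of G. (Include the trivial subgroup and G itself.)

4

G has 16 subgroups. Checking conjugation-invariance by order — order 1: 1/1 normal; order 2: 0/9 normal; order 3: 1/1 normal; order 6: 0/3 normal; order 9: 1/1 normal; order 18: 1/1 normal.
Total normal subgroups: 4.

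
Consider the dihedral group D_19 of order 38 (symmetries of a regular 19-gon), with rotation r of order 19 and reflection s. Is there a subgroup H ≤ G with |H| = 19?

Yes

19 | 38. A subgroup of order 19 is {e, r, r^2, r^3, r^4, r^5, r^6, r^7, r^8, r^9, r^10, r^11, r^12, r^13, r^14, r^15, r^16, r^17, r^18}.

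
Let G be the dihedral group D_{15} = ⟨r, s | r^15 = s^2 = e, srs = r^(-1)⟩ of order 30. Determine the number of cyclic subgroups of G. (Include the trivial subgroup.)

Each element a generates a cyclic subgroup ⟨a⟩; distinct elements may generate the same one (a cyclic group of order d has φ(d) generators).
Cyclic subgroups by order — order 1: 1; order 2: 15; order 3: 1; order 5: 1; order 15: 1.
Total: 19.

19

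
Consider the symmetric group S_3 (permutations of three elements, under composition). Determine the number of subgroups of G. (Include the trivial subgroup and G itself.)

|G| = 6, so by Lagrange every subgroup order divides 6. Divisors: 1, 2, 3, 6.
Subgroups by order — order 1: 1; order 2: 3; order 3: 1; order 6: 1.
Total: 1 + 3 + 1 + 1 = 6.

6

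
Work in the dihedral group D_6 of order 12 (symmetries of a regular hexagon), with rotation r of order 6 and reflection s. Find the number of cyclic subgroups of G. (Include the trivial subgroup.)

A cyclic subgroup of order d is generated by each of its φ(d) elements of order d, so the cyclic subgroups of order d number (#elements of order d)/φ(d).
Cyclic subgroups by order — order 1: 1; order 2: 7; order 3: 1; order 6: 1.
Total: 10.

10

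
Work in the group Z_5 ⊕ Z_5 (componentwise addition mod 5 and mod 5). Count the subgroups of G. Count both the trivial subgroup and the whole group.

|G| = 25, so by Lagrange every subgroup order divides 25. Divisors: 1, 5, 25.
Subgroups by order — order 1: 1; order 5: 6; order 25: 1.
Total: 1 + 6 + 1 = 8.

8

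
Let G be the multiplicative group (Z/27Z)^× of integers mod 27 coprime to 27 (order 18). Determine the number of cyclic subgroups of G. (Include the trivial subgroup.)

6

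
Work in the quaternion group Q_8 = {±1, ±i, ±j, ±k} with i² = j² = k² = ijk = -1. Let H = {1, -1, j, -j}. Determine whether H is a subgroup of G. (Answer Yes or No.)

|H| = 4 divides |G| = 8, consistent with Lagrange.
H contains the identity, every element's inverse is in H, and H is closed under ·: it is a subgroup.
In fact H = ⟨j⟩.

Yes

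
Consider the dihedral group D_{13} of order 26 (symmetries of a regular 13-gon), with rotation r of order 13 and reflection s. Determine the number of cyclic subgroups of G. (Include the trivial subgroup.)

15

Group the elements of G by the cyclic subgroup they generate; each cyclic subgroup of order d accounts for φ(d) elements.
Cyclic subgroups by order — order 1: 1; order 2: 13; order 13: 1.
Total: 15.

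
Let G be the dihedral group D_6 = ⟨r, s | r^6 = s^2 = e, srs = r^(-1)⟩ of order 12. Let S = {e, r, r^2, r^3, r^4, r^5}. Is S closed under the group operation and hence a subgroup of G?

Yes

|S| = 6 divides |G| = 12, consistent with Lagrange.
S contains the identity, every element's inverse is in S, and S is closed under ·: it is a subgroup.
In fact S = ⟨r^5⟩.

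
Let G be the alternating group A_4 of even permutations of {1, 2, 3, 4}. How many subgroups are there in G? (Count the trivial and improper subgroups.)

10

|G| = 12, so by Lagrange every subgroup order divides 12. Divisors: 1, 2, 3, 4, 6, 12.
Subgroups by order — order 1: 1; order 2: 3; order 3: 4; order 4: 1; order 6: 0; order 12: 1.
Total: 1 + 3 + 4 + 1 + 0 + 1 = 10.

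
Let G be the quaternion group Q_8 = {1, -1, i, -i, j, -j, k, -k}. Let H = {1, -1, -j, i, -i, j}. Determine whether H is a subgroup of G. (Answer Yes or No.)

No

|H| = 6 does not divide |G| = 8, so by Lagrange H is not a subgroup.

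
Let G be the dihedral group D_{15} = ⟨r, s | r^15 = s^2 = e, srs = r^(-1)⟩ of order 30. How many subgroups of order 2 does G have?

|G| = 30 and 2 | 30, so subgroups of order 2 are possible by Lagrange.
The subgroups of order 2 are: {e, r^10s}; {e, r^11s}; {e, r^12s}; {e, r^13s}; … (15 in all).
So G has 15 subgroups of order 2.

15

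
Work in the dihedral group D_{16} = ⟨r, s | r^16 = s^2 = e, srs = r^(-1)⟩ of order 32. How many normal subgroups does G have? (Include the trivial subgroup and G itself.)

8

G has 36 subgroups. Checking conjugation-invariance by order — order 1: 1/1 normal; order 2: 1/17 normal; order 4: 1/9 normal; order 8: 1/5 normal; order 16: 3/3 normal; order 32: 1/1 normal.
Total normal subgroups: 8.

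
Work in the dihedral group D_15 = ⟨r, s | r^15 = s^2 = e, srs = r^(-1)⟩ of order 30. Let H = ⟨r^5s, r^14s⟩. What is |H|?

|⟨r^5s⟩| = 2 and |⟨r^14s⟩| = 2, so |H| is a multiple of lcm(2, 2) = 2 and divides |G| = 30.
Closing under the operation: H = {e, r^3, r^6, r^9, r^12, r^2s, r^5s, r^8s, r^11s, r^14s}, so |H| = 10.

10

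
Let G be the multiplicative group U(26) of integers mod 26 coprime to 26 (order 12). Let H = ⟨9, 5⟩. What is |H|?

12

|⟨9⟩| = 3 and |⟨5⟩| = 4, so |H| is a multiple of lcm(3, 4) = 12 and divides |G| = 12.
Closing {9, 5} under the group operation gives all of G, so |H| = 12.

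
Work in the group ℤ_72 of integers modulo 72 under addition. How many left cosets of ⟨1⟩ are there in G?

1

|⟨1⟩| = 72 and |G| = 72.
By Lagrange, [G : H] = |G|/|H| = 72/72 = 1.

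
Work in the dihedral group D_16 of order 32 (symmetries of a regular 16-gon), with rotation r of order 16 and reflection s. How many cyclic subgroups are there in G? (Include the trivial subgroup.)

21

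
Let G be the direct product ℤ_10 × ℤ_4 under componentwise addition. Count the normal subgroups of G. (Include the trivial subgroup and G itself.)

G is abelian, so every subgroup is normal.
G has 16 subgroups in total, hence 16 normal subgroups.

16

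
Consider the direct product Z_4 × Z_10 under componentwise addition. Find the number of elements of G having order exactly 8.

0

An element (a,b) has order lcm(ord(a), ord(b)); count pairs with lcm equal to 8.
Enumerating gives 0 such elements.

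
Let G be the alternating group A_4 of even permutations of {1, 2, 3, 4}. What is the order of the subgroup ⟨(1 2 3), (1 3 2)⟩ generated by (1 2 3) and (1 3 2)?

3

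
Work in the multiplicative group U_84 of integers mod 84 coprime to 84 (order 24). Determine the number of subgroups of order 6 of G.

7

|G| = 24 and 6 | 24, so subgroups of order 6 are possible by Lagrange.
The subgroups of order 6 are: {1, 11, 23, 25, 37, 71}; {1, 13, 25, 37, 61, 73}; {1, 5, 17, 25, 37, 41}; {1, 19, 25, 31, 37, 55}; … (7 in all).
So G has 7 subgroups of order 6.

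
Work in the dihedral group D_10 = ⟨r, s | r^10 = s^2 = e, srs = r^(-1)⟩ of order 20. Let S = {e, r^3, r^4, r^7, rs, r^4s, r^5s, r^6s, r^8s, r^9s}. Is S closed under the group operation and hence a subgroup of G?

No

r^4 ∈ S but its inverse r^6 ∉ S, so S is not a subgroup.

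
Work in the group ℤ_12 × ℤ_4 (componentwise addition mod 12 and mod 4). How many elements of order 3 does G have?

An element (a,b) has order lcm(ord(a), ord(b)); count pairs with lcm equal to 3.
Enumerating gives 2 such elements.

2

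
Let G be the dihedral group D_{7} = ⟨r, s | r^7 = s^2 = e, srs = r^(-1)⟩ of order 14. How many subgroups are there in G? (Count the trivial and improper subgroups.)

|G| = 14, so by Lagrange every subgroup order divides 14. Divisors: 1, 2, 7, 14.
Subgroups by order — order 1: 1; order 2: 7; order 7: 1; order 14: 1.
Total: 1 + 7 + 1 + 1 = 10.

10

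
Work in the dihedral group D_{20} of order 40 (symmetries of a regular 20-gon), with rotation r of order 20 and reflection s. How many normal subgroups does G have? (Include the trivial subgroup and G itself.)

9

G has 48 subgroups. Checking conjugation-invariance by order — order 1: 1/1 normal; order 2: 1/21 normal; order 4: 1/11 normal; order 5: 1/1 normal; order 8: 0/5 normal; order 10: 1/5 normal; order 20: 3/3 normal; order 40: 1/1 normal.
Total normal subgroups: 9.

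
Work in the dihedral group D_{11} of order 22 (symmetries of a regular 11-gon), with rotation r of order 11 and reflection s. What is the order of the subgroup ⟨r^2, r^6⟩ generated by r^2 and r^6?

11

|⟨r^2⟩| = 11 and |⟨r^6⟩| = 11, so |H| is a multiple of lcm(11, 11) = 11 and divides |G| = 22.
Closing under the operation: H = {e, r, r^2, r^3, r^4, r^5, r^6, r^7, r^8, r^9, r^10}, so |H| = 11.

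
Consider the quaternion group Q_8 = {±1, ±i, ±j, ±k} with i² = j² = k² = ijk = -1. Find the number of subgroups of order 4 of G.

|G| = 8 and 4 | 8, so subgroups of order 4 are possible by Lagrange.
The subgroups of order 4 are: {1, -1, i, -i}; {1, -1, j, -j}; {1, -1, k, -k}.
So G has 3 subgroups of order 4.

3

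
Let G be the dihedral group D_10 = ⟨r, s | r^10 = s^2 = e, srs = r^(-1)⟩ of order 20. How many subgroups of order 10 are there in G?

3

|G| = 20 and 10 | 20, so subgroups of order 10 are possible by Lagrange.
The subgroups of order 10 are: {e, r, r^2, r^3, r^4, r^5, r^6, r^7, r^8, r^9}; {e, r^2, r^4, r^6, r^8, s, r^2s, r^4s, r^6s, r^8s}; {e, r^2, r^4, r^6, r^8, rs, r^3s, r^5s, r^7s, r^9s}.
So G has 3 subgroups of order 10.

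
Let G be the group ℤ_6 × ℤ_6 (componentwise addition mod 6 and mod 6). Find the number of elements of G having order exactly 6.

24

An element (a,b) has order lcm(ord(a), ord(b)); count pairs with lcm equal to 6.
Enumerating gives 24 such elements.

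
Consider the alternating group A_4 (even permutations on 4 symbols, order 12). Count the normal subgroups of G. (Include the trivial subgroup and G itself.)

3

G has 10 subgroups. Checking conjugation-invariance by order — order 1: 1/1 normal; order 2: 0/3 normal; order 3: 0/4 normal; order 4: 1/1 normal; order 12: 1/1 normal.
Total normal subgroups: 3.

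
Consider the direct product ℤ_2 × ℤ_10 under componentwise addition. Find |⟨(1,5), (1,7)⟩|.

10

|⟨(1,5)⟩| = 2 and |⟨(1,7)⟩| = 10, so |H| is a multiple of lcm(2, 10) = 10 and divides |G| = 20.
Closing under the operation: H = {(0,0), (0,2), (0,4), (0,6), (0,8), (1,1), (1,3), (1,5), (1,7), (1,9)}, so |H| = 10.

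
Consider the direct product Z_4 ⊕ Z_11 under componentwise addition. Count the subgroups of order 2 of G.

|G| = 44 and 2 | 44, so subgroups of order 2 are possible by Lagrange.
The subgroups of order 2 are: {(0,0), (2,0)}.
So G has 1 subgroup of order 2.

1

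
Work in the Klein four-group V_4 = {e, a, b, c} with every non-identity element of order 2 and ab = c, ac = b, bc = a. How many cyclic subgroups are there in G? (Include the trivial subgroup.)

4

A cyclic subgroup of order d is generated by each of its φ(d) elements of order d, so the cyclic subgroups of order d number (#elements of order d)/φ(d).
Cyclic subgroups by order — order 1: 1; order 2: 3.
Total: 4.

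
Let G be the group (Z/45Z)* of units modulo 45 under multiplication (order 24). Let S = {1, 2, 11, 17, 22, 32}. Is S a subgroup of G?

No

32 ∈ S but its inverse 38 ∉ S, so S is not a subgroup.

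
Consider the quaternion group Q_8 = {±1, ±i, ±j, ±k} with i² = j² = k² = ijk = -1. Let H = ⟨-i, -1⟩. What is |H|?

|⟨-i⟩| = 4 and |⟨-1⟩| = 2, so |H| is a multiple of lcm(4, 2) = 4 and divides |G| = 8.
Closing under the operation: H = {1, -1, i, -i}, so |H| = 4.

4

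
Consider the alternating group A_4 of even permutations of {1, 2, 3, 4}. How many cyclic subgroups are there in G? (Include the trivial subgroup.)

Group the elements of G by the cyclic subgroup they generate; each cyclic subgroup of order d accounts for φ(d) elements.
Cyclic subgroups by order — order 1: 1; order 2: 3; order 3: 4.
Total: 8.

8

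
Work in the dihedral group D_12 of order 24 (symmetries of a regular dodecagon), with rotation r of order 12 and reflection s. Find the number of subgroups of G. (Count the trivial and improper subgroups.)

34

|G| = 24, so by Lagrange every subgroup order divides 24. Divisors: 1, 2, 3, 4, 6, 8, 12, 24.
Subgroups by order — order 1: 1; order 2: 13; order 3: 1; order 4: 7; order 6: 5; order 8: 3; order 12: 3; order 24: 1.
Total: 1 + 13 + 1 + 7 + 5 + 3 + 3 + 1 = 34.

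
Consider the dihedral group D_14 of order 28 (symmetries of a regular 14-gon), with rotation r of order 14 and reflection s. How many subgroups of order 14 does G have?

3

|G| = 28 and 14 | 28, so subgroups of order 14 are possible by Lagrange.
The subgroups of order 14 are: {e, r, r^2, r^3, r^4, r^5, r^6, r^7, r^8, r^9, r^10, r^11, r^12, r^13}; {e, r^2, r^4, r^6, r^8, r^10, r^12, s, r^2s, r^4s, r^6s, r^8s, r^10s, r^12s}; {e, r^2, r^4, r^6, r^8, r^10, r^12, rs, r^3s, r^5s, r^7s, r^9s, r^11s, r^13s}.
So G has 3 subgroups of order 14.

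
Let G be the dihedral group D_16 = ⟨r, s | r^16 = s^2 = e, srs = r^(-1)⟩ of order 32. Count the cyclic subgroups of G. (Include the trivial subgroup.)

21

Each element a generates a cyclic subgroup ⟨a⟩; distinct elements may generate the same one (a cyclic group of order d has φ(d) generators).
Cyclic subgroups by order — order 1: 1; order 2: 17; order 4: 1; order 8: 1; order 16: 1.
Total: 21.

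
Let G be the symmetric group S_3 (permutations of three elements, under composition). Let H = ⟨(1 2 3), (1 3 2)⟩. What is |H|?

3

|⟨(1 2 3)⟩| = 3 and |⟨(1 3 2)⟩| = 3, so |H| is a multiple of lcm(3, 3) = 3 and divides |G| = 6.
Closing under the operation: H = {e, (1 2 3), (1 3 2)}, so |H| = 3.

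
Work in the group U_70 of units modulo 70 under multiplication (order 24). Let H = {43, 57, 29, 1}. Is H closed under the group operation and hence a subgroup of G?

|H| = 4 divides |G| = 24, consistent with Lagrange.
H contains the identity, every element's inverse is in H, and H is closed under ·: it is a subgroup.
In fact H = ⟨43⟩.

Yes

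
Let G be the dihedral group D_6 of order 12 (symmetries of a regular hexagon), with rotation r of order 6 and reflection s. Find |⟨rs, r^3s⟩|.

|⟨rs⟩| = 2 and |⟨r^3s⟩| = 2, so |H| is a multiple of lcm(2, 2) = 2 and divides |G| = 12.
Closing under the operation: H = {e, r^2, r^4, rs, r^3s, r^5s}, so |H| = 6.

6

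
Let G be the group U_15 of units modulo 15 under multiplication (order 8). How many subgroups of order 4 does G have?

|G| = 8 and 4 | 8, so subgroups of order 4 are possible by Lagrange.
The subgroups of order 4 are: {1, 4, 11, 14}; {1, 4, 7, 13}; {1, 2, 4, 8}.
So G has 3 subgroups of order 4.

3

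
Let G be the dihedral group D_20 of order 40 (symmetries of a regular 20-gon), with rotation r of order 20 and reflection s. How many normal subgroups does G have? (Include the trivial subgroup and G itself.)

G has 48 subgroups. Checking conjugation-invariance by order — order 1: 1/1 normal; order 2: 1/21 normal; order 4: 1/11 normal; order 5: 1/1 normal; order 8: 0/5 normal; order 10: 1/5 normal; order 20: 3/3 normal; order 40: 1/1 normal.
Total normal subgroups: 9.

9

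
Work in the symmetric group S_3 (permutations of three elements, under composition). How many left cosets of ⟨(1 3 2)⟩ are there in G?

|⟨(1 3 2)⟩| = 3 and |G| = 6.
By Lagrange, [G : H] = |G|/|H| = 6/3 = 2.

2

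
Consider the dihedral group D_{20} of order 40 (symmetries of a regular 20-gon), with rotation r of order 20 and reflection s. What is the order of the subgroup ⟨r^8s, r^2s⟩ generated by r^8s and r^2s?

20

|⟨r^8s⟩| = 2 and |⟨r^2s⟩| = 2, so |H| is a multiple of lcm(2, 2) = 2 and divides |G| = 40.
Closing under the operation: H = {e, r^2, r^4, r^6, r^8, r^10, r^12, r^14, r^16, r^18, s, r^2s, r^4s, r^6s, r^8s, r^10s, r^12s, r^14s, r^16s, r^18s}, so |H| = 20.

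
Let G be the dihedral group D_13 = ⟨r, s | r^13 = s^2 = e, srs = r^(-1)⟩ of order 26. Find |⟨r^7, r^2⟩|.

13

|⟨r^7⟩| = 13 and |⟨r^2⟩| = 13, so |H| is a multiple of lcm(13, 13) = 13 and divides |G| = 26.
Closing under the operation: H = {e, r, r^2, r^3, r^4, r^5, r^6, r^7, r^8, r^9, r^10, r^11, r^12}, so |H| = 13.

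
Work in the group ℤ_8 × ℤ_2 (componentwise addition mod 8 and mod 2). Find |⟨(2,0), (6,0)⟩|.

4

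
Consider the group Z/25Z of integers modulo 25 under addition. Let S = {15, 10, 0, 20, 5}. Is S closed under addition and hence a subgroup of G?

|S| = 5 divides |G| = 25, consistent with Lagrange.
S contains the identity, every element's inverse is in S, and S is closed under +: it is a subgroup.
In fact S = ⟨20⟩.

Yes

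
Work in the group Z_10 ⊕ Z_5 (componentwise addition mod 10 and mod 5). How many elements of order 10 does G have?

An element (a,b) has order lcm(ord(a), ord(b)); count pairs with lcm equal to 10.
Enumerating gives 24 such elements.

24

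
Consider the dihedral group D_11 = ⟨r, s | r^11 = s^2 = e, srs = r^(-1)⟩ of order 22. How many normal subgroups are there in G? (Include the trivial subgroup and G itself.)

3

G has 14 subgroups. Checking conjugation-invariance by order — order 1: 1/1 normal; order 2: 0/11 normal; order 11: 1/1 normal; order 22: 1/1 normal.
Total normal subgroups: 3.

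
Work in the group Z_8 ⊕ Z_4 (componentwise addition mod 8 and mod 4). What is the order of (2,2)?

The order of (2,2) in Z_8 × Z_4 is lcm(ord(2) in Z_8, ord(2) in Z_4).
ord(2) = 4 and ord(2) = 2, so |⟨(2,2)⟩| = lcm(4, 2) = 4.

4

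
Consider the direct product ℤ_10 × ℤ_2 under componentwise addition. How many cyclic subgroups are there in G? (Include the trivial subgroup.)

8

Group the elements of G by the cyclic subgroup they generate; each cyclic subgroup of order d accounts for φ(d) elements.
Cyclic subgroups by order — order 1: 1; order 2: 3; order 5: 1; order 10: 3.
Total: 8.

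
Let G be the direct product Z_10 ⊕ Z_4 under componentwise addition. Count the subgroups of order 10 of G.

3

|G| = 40 and 10 | 40, so subgroups of order 10 are possible by Lagrange.
The subgroups of order 10 are: {(0,0), (0,2), (2,0), (2,2), (4,0), (4,2), (6,0), (6,2), (8,0), (8,2)}; {(0,0), (1,0), (2,0), (3,0), (4,0), (5,0), (6,0), (7,0), (8,0), (9,0)}; {(0,0), (1,2), (2,0), (3,2), (4,0), (5,2), (6,0), (7,2), (8,0), (9,2)}.
So G has 3 subgroups of order 10.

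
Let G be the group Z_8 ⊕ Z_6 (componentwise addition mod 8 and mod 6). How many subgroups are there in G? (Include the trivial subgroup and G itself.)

|G| = 48, so by Lagrange every subgroup order divides 48. Divisors: 1, 2, 3, 4, 6, 8, 12, 16, 24, 48.
Subgroups by order — order 1: 1; order 2: 3; order 3: 1; order 4: 3; order 6: 3; order 8: 3; order 12: 3; order 16: 1; order 24: 3; order 48: 1.
Total: 1 + 3 + 1 + 3 + 3 + 3 + 3 + 1 + 3 + 1 = 22.

22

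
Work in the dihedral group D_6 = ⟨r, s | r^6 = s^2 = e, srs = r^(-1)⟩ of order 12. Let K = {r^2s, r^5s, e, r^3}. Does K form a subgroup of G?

|K| = 4 divides |G| = 12, consistent with Lagrange.
K contains the identity, every element's inverse is in K, and K is closed under ·: it is a subgroup.

Yes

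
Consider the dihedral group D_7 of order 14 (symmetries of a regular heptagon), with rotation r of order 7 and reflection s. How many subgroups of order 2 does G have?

7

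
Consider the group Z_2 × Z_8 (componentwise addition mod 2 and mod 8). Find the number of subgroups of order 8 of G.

|G| = 16 and 8 | 16, so subgroups of order 8 are possible by Lagrange.
The subgroups of order 8 are: {(0,0), (0,1), (0,2), (0,3), (0,4), (0,5), (0,6), (0,7)}; {(0,0), (0,2), (0,4), (0,6), (1,0), (1,2), (1,4), (1,6)}; {(0,0), (0,2), (0,4), (0,6), (1,1), (1,3), (1,5), (1,7)}.
So G has 3 subgroups of order 8.

3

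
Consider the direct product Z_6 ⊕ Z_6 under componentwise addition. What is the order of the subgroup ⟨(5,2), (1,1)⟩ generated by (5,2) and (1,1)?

12

|⟨(5,2)⟩| = 6 and |⟨(1,1)⟩| = 6, so |H| is a multiple of lcm(6, 6) = 6 and divides |G| = 36.
Closing under the operation: H = {(0,0), (0,3), (1,1), (1,4), (2,2), (2,5), (3,0), (3,3), (4,1), (4,4), (5,2), (5,5)}, so |H| = 12.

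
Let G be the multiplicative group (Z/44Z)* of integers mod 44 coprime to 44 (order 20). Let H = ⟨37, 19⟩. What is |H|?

10

|⟨37⟩| = 5 and |⟨19⟩| = 10, so |H| is a multiple of lcm(5, 10) = 10 and divides |G| = 20.
Closing under the operation: H = {1, 5, 7, 9, 19, 25, 35, 37, 39, 43}, so |H| = 10.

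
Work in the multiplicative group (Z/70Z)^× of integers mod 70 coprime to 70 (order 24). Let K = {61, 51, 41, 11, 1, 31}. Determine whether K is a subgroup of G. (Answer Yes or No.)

Yes

|K| = 6 divides |G| = 24, consistent with Lagrange.
K contains the identity, every element's inverse is in K, and K is closed under ·: it is a subgroup.
In fact K = ⟨61⟩.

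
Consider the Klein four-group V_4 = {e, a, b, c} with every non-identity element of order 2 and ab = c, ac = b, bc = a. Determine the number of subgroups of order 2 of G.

3

|G| = 4 and 2 | 4, so subgroups of order 2 are possible by Lagrange.
The subgroups of order 2 are: {e, a}; {e, b}; {e, c}.
So G has 3 subgroups of order 2.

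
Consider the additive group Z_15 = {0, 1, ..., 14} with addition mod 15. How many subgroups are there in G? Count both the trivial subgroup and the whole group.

A cyclic group of order 15 has exactly one subgroup for each divisor of 15.
Divisors of 15: 1, 3, 5, 15.
So Z_15 has 4 subgroups.

4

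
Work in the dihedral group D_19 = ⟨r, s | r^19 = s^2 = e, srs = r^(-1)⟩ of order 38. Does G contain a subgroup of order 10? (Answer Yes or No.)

No

10 does not divide |G| = 38, so by Lagrange no subgroup of order 10 exists.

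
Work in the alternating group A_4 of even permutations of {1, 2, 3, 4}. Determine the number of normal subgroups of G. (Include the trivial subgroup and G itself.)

3

G has 10 subgroups. Checking conjugation-invariance by order — order 1: 1/1 normal; order 2: 0/3 normal; order 3: 0/4 normal; order 4: 1/1 normal; order 12: 1/1 normal.
Total normal subgroups: 3.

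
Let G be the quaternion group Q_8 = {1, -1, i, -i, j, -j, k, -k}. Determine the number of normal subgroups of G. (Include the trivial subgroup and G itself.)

G has 6 subgroups. Checking conjugation-invariance by order — order 1: 1/1 normal; order 2: 1/1 normal; order 4: 3/3 normal; order 8: 1/1 normal.
Total normal subgroups: 6.

6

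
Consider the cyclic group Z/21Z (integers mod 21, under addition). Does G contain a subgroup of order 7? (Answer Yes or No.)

7 | 21. A subgroup of order 7 is {0, 3, 6, 9, 12, 15, 18}.

Yes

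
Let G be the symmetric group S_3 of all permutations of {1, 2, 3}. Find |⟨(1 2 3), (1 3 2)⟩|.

3

|⟨(1 2 3)⟩| = 3 and |⟨(1 3 2)⟩| = 3, so |H| is a multiple of lcm(3, 3) = 3 and divides |G| = 6.
Closing under the operation: H = {e, (1 2 3), (1 3 2)}, so |H| = 3.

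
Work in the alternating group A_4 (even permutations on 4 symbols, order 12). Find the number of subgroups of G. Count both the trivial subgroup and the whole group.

|G| = 12, so by Lagrange every subgroup order divides 12. Divisors: 1, 2, 3, 4, 6, 12.
Subgroups by order — order 1: 1; order 2: 3; order 3: 4; order 4: 1; order 6: 0; order 12: 1.
Total: 1 + 3 + 4 + 1 + 0 + 1 = 10.

10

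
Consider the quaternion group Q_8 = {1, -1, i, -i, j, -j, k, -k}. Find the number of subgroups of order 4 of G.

3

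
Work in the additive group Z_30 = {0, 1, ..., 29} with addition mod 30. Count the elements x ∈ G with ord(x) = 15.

8

In a cyclic group of order 30, the number of elements of order d (for d | 30) is φ(d).
φ(15) = 8.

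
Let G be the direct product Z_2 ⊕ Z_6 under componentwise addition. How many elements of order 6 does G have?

6

An element (a,b) has order lcm(ord(a), ord(b)); count pairs with lcm equal to 6.
Enumerating gives 6 such elements.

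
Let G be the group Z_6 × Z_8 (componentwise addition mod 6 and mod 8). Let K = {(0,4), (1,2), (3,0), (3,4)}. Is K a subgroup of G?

No

The identity (0,0) ∉ K, so K is not a subgroup.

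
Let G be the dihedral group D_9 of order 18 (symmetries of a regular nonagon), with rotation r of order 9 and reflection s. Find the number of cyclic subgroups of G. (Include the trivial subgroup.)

A cyclic subgroup of order d is generated by each of its φ(d) elements of order d, so the cyclic subgroups of order d number (#elements of order d)/φ(d).
Cyclic subgroups by order — order 1: 1; order 2: 9; order 3: 1; order 9: 1.
Total: 12.

12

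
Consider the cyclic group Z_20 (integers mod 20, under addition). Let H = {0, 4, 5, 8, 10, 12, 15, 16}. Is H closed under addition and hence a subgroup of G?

|H| = 8 does not divide |G| = 20, so by Lagrange H is not a subgroup.

No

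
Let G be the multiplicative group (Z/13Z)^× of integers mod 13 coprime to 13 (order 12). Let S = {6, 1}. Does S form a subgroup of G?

No

6 ∈ S but its inverse 11 ∉ S, so S is not a subgroup.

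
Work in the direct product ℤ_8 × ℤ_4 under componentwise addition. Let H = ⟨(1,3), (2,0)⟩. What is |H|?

16

|⟨(1,3)⟩| = 8 and |⟨(2,0)⟩| = 4, so |H| is a multiple of lcm(8, 4) = 8 and divides |G| = 32.
Closing under the operation: H = {(0,0), (0,2), (1,1), (1,3), (2,0), (2,2), (3,1), (3,3), (4,0), (4,2), (5,1), (5,3), (6,0), (6,2), (7,1), (7,3)}, so |H| = 16.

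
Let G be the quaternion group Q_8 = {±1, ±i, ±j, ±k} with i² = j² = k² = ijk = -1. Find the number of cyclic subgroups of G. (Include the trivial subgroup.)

5

A cyclic subgroup of order d is generated by each of its φ(d) elements of order d, so the cyclic subgroups of order d number (#elements of order d)/φ(d).
Cyclic subgroups by order — order 1: 1; order 2: 1; order 4: 3.
Total: 5.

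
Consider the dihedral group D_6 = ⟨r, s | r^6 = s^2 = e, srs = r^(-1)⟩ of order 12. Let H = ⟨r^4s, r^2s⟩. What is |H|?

6

|⟨r^4s⟩| = 2 and |⟨r^2s⟩| = 2, so |H| is a multiple of lcm(2, 2) = 2 and divides |G| = 12.
Closing under the operation: H = {e, r^2, r^4, s, r^2s, r^4s}, so |H| = 6.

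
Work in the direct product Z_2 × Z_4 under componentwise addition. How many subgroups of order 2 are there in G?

|G| = 8 and 2 | 8, so subgroups of order 2 are possible by Lagrange.
The subgroups of order 2 are: {(0,0), (0,2)}; {(0,0), (1,0)}; {(0,0), (1,2)}.
So G has 3 subgroups of order 2.

3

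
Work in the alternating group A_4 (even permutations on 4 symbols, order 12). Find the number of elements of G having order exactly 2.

The elements of order 2 are: (1 2)(3 4), (1 3)(2 4), (1 4)(2 3).
That's 3.

3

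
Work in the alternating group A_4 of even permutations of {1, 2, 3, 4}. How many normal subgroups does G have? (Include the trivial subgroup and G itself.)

3

G has 10 subgroups. Checking conjugation-invariance by order — order 1: 1/1 normal; order 2: 0/3 normal; order 3: 0/4 normal; order 4: 1/1 normal; order 12: 1/1 normal.
Total normal subgroups: 3.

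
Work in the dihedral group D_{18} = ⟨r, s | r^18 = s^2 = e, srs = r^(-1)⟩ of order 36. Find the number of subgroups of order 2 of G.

|G| = 36 and 2 | 36, so subgroups of order 2 are possible by Lagrange.
The subgroups of order 2 are: {e, r^10s}; {e, r^11s}; {e, r^12s}; {e, r^13s}; … (19 in all).
So G has 19 subgroups of order 2.

19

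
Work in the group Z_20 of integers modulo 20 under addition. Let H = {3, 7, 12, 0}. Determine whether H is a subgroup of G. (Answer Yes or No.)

No

3 ∈ H but its inverse 17 ∉ H, so H is not a subgroup.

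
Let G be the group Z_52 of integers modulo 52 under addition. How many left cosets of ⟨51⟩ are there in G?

|⟨51⟩| = 52 and |G| = 52.
By Lagrange, [G : H] = |G|/|H| = 52/52 = 1.

1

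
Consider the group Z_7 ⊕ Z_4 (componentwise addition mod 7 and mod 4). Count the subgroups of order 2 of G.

1

|G| = 28 and 2 | 28, so subgroups of order 2 are possible by Lagrange.
The subgroups of order 2 are: {(0,0), (0,2)}.
So G has 1 subgroup of order 2.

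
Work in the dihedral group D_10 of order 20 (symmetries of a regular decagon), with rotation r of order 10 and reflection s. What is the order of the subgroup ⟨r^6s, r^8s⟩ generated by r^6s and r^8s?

|⟨r^6s⟩| = 2 and |⟨r^8s⟩| = 2, so |H| is a multiple of lcm(2, 2) = 2 and divides |G| = 20.
Closing under the operation: H = {e, r^2, r^4, r^6, r^8, s, r^2s, r^4s, r^6s, r^8s}, so |H| = 10.

10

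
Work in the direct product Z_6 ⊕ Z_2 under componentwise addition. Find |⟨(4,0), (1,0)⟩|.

6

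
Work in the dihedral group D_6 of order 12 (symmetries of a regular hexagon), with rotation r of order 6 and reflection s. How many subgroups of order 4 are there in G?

3

|G| = 12 and 4 | 12, so subgroups of order 4 are possible by Lagrange.
The subgroups of order 4 are: {e, r^3, r^2s, r^5s}; {e, r^3, s, r^3s}; {e, r^3, rs, r^4s}.
So G has 3 subgroups of order 4.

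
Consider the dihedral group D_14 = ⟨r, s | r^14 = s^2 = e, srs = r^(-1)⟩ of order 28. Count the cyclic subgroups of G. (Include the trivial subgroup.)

Group the elements of G by the cyclic subgroup they generate; each cyclic subgroup of order d accounts for φ(d) elements.
Cyclic subgroups by order — order 1: 1; order 2: 15; order 7: 1; order 14: 1.
Total: 18.

18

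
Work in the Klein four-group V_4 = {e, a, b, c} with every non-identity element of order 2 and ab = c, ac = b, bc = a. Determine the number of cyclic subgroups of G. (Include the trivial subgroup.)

4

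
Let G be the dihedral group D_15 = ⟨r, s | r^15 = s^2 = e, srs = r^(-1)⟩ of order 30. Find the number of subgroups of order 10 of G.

|G| = 30 and 10 | 30, so subgroups of order 10 are possible by Lagrange.
The subgroups of order 10 are: {e, r^3, r^6, r^9, r^12, rs, r^4s, r^7s, r^10s, r^13s}; {e, r^3, r^6, r^9, r^12, r^2s, r^5s, r^8s, r^11s, r^14s}; {e, r^3, r^6, r^9, r^12, s, r^3s, r^6s, r^9s, r^12s}.
So G has 3 subgroups of order 10.

3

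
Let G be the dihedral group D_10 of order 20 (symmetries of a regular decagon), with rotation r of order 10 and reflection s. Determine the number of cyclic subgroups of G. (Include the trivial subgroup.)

Each element a generates a cyclic subgroup ⟨a⟩; distinct elements may generate the same one (a cyclic group of order d has φ(d) generators).
Cyclic subgroups by order — order 1: 1; order 2: 11; order 5: 1; order 10: 1.
Total: 14.

14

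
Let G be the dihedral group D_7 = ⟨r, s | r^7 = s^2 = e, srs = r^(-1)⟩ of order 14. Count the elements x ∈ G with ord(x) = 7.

The elements of order 7 are: r, r^2, r^3, r^4, r^5, r^6.
That's 6.

6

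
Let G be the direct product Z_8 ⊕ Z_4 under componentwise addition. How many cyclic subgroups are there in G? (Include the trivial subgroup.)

Each element a generates a cyclic subgroup ⟨a⟩; distinct elements may generate the same one (a cyclic group of order d has φ(d) generators).
Cyclic subgroups by order — order 1: 1; order 2: 3; order 4: 6; order 8: 4.
Total: 14.

14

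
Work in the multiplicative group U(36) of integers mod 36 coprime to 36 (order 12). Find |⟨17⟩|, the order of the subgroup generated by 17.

2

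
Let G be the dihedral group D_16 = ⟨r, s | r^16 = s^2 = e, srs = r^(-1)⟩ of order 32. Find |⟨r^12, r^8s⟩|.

8

|⟨r^12⟩| = 4 and |⟨r^8s⟩| = 2, so |H| is a multiple of lcm(4, 2) = 4 and divides |G| = 32.
Closing under the operation: H = {e, r^4, r^8, r^12, s, r^4s, r^8s, r^12s}, so |H| = 8.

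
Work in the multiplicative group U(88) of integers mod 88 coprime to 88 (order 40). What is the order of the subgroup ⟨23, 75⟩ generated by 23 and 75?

20

|⟨23⟩| = 2 and |⟨75⟩| = 10, so |H| is a multiple of lcm(2, 10) = 10 and divides |G| = 40.
Closing under the operation: H = {1, 3, 5, 9, 15, 23, 25, 27, 31, 37, 45, 47, 49, 53, 59, 67, 69, 71, 75, 81}, so |H| = 20.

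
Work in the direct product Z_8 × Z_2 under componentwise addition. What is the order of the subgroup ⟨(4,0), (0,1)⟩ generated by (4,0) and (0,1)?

|⟨(4,0)⟩| = 2 and |⟨(0,1)⟩| = 2, so |H| is a multiple of lcm(2, 2) = 2 and divides |G| = 16.
Closing under the operation: H = {(0,0), (0,1), (4,0), (4,1)}, so |H| = 4.

4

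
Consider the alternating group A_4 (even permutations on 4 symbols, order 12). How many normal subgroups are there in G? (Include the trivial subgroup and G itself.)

G has 10 subgroups. Checking conjugation-invariance by order — order 1: 1/1 normal; order 2: 0/3 normal; order 3: 0/4 normal; order 4: 1/1 normal; order 12: 1/1 normal.
Total normal subgroups: 3.

3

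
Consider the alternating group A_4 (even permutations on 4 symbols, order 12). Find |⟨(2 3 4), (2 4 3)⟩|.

|⟨(2 3 4)⟩| = 3 and |⟨(2 4 3)⟩| = 3, so |H| is a multiple of lcm(3, 3) = 3 and divides |G| = 12.
Closing under the operation: H = {e, (2 3 4), (2 4 3)}, so |H| = 3.

3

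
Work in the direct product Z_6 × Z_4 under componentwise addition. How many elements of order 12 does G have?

An element (a,b) has order lcm(ord(a), ord(b)); count pairs with lcm equal to 12.
Enumerating gives 8 such elements.

8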